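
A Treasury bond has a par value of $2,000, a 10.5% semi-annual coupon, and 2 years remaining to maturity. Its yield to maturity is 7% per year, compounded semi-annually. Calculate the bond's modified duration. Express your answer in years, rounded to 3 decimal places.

Periodic yield y = 0.035. First find Macaulay duration:
  t   CF        PV=CF/(1+0.035)^t    t·PV
  1       105.00       101.4493       101.4493
  2       105.00        98.0186       196.0372
  3       105.00        94.7040       284.1120
  4     2,105.00     1,834.3859     7,337.5436
  Σ                  2,128.5578     7,919.1420
P = 2,128.5578; Macaulay duration = 7,919.1420 / 2,128.5578 = 3.72043 half-year periods = 1.86021 years.
Modified duration = D_Mac / (1 + y) = 1.86021 / 1.035 = 1.79731 years.

1.797 years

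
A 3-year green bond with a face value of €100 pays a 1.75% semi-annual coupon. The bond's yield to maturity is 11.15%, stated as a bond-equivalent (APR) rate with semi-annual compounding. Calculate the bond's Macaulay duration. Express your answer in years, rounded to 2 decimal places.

Periodic yield y = 0.05575. Discount each cash flow and weight by its period:
  t   CF        PV=CF/(1+0.05575)^t    t·PV
  1        0.875         0.8288         0.8288
  2        0.875         0.7850         1.5701
  3        0.875         0.7436         2.2307
  4        0.875         0.7043         2.8172
  5        0.875         0.6671         3.3356
  6      100.875        72.8479       437.0874
  Σ                     76.5767       447.8698
Price P = Σ PV = 76.5767.
Macaulay duration = Σ(t·PV) / P = 447.8698 / 76.5767 = 5.84864 half-year periods.
In years: 5.84864 / 2 = 2.92432 years.

2.92 years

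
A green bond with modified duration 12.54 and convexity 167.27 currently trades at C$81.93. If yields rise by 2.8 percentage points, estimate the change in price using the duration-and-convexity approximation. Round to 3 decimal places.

Duration effect: -D_mod·Δy = -12.54 × (+0.028) = -0.351120
Convexity effect: ½·C·(Δy)² = 0.5 × 167.27 × (0.028)² = +0.06556984
ΔP/P ≈ -0.351120 + 0.06556984 = -0.28555016
ΔP ≈ 81.93 × (-0.28555016) = -23.3951246088.

-C$23.395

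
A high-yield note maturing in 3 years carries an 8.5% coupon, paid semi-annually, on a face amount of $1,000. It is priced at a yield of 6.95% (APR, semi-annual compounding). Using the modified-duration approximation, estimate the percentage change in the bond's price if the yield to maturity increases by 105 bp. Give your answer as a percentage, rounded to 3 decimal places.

Periodic yield y = 0.03475. Modified duration first:
  t   CF        PV=CF/(1+0.03475)^t    t·PV
  1        42.50        41.0727        41.0727
  2        42.50        39.6934        79.3868
  3        42.50        38.3604       115.0811
  4        42.50        37.0721       148.2884
  5        42.50        35.8271       179.1355
  6     1,042.50       849.3046     5,095.8273
  Σ                  1,041.3302     5,658.7918
P = 1,041.3302; D_Mac = 5.43420 half-year periods = 2.71710 yrs; D_mod = 2.71710/(1+0.03475) = 2.62585 yrs.
ΔP/P ≈ -D_mod · Δy = -2.62585 × (+0.0105) = -0.027571 = -2.7571%.

-2.757%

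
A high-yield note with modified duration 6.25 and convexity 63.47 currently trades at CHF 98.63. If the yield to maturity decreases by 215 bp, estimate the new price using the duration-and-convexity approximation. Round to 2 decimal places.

CHF 113.33

Duration effect: -D_mod·Δy = -6.25 × (-0.0215) = +0.134375
Convexity effect: ½·C·(Δy)² = 0.5 × 63.47 × (-0.0215)² = +0.01466950375
ΔP/P ≈ +0.134375 + 0.01466950375 = +0.14904450375
New price ≈ 98.63 × (1 + 0.14904450375) = 113.3302594048625.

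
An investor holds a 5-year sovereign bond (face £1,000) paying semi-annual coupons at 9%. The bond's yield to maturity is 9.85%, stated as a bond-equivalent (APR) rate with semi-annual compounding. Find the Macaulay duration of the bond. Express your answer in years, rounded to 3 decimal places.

4.117 years

Periodic yield y = 0.04925. Discount each cash flow and weight by its period:
  t   CF        PV=CF/(1+0.04925)^t    t·PV
  1        45.00        42.8878        42.8878
  2        45.00        40.8747        81.7494
  3        45.00        38.9561       116.8683
  4        45.00        37.1276       148.5103
  5        45.00        35.3849       176.9244
  6        45.00        33.7240       202.3438
  7        45.00        32.1410       224.9871
  8        45.00        30.6324       245.0590
  9        45.00        29.1945       262.7509
  10    1,045.00       646.1398     6,461.3983
  Σ                    967.0628     7,963.4793
Price P = Σ PV = 967.0628.
Macaulay duration = Σ(t·PV) / P = 7,963.4793 / 967.0628 = 8.23471 half-year periods.
In years: 8.23471 / 2 = 4.11735 years.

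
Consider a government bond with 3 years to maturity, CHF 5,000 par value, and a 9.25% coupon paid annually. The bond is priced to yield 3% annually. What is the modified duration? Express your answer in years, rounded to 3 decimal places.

Periodic yield y = 0.03. First find Macaulay duration:
  t   CF        PV=CF/(1+0.03)^t    t·PV
  1       462.50       449.0291       449.0291
  2       462.50       435.9506       871.9012
  3     5,462.50     4,998.9613    14,996.8839
  Σ                  5,883.9410    16,317.8143
P = 5,883.9410; Macaulay duration = 16,317.8143 / 5,883.9410 = 2.77328 years.
Modified duration = D_Mac / (1 + y) = 2.77328 / 1.03 = 2.69250 years.

2.693 years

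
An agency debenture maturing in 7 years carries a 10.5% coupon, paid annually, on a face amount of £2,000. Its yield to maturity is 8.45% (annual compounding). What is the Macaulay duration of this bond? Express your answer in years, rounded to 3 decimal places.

5.381 years

Periodic yield y = 0.0845. Discount each cash flow and weight by its year:
  t   CF        PV=CF/(1+0.0845)^t    t·PV
  1       210.00       193.6376       193.6376
  2       210.00       178.5501       357.1003
  3       210.00       164.6382       493.9146
  4       210.00       151.8102       607.2410
  5       210.00       139.9818       699.9089
  6       210.00       129.0749       774.4497
  7     2,210.00     1,252.5220     8,767.6543
  Σ                  2,210.2150    11,893.9064
Price P = Σ PV = 2,210.2150.
Macaulay duration = Σ(t·PV) / P = 11,893.9064 / 2,210.2150 = 5.38133 years.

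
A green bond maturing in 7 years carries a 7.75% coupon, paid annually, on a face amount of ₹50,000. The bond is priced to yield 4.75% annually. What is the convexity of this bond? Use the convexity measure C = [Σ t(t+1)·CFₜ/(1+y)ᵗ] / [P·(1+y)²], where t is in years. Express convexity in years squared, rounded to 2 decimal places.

With y = 0.0475:
  t   CF        PV=CF/(1+0.0475)^t    t·PV        t(t+1)·PV
  1     3,875.00     3,699.2840     3,699.2840       7,398.5680
  2     3,875.00     3,531.5360     7,063.0721      21,189.2163
  3     3,875.00     3,371.3948    10,114.1844      40,456.7375
  4     3,875.00     3,218.5153    12,874.0613      64,370.3063
  5     3,875.00     3,072.5683    15,362.8416      92,177.0497
  6     3,875.00     2,933.2394    17,599.4367     123,196.0568
  7    53,875.00    38,932.2104   272,525.4728   2,180,203.7821
  Σ                 58,758.7483   339,238.3528   2,528,991.7168
P = 58,758.7483.
Convexity = Σ t(t+1)·PV / [P·(1+y)²] = 2,528,991.7168 / (58,758.7483 × 1.097256) = 39.22535.

39.23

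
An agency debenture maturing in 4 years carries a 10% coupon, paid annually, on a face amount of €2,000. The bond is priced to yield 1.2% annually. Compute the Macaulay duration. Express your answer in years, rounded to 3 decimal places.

3.562 years

Periodic yield y = 0.012. Discount each cash flow and weight by its year:
  t   CF        PV=CF/(1+0.012)^t    t·PV
  1       200.00       197.6285       197.6285
  2       200.00       195.2850       390.5701
  3       200.00       192.9694       578.9082
  4     2,200.00     2,097.4935     8,389.9741
  Σ                  2,683.3764     9,557.0809
Price P = Σ PV = 2,683.3764.
Macaulay duration = Σ(t·PV) / P = 9,557.0809 / 2,683.3764 = 3.56159 years.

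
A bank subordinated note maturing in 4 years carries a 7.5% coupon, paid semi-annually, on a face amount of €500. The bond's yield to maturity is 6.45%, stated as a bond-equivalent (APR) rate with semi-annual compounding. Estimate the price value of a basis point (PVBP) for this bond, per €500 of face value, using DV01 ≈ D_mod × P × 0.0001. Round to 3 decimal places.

Periodic yield y = 0.03225.
  t   CF        PV=CF/(1+0.03225)^t    t·PV
  1        18.75        18.1642        18.1642
  2        18.75        17.5967        35.1934
  3        18.75        17.0469        51.1408
  4        18.75        16.5144        66.0574
  5        18.75        15.9984        79.9920
  6        18.75        15.4986        92.9915
  7        18.75        15.0144       105.1006
  8       518.75       402.4195     3,219.3557
  Σ                    518.2530     3,667.9957
P = 518.2530; D_Mac = 7.07762 half-year periods = 3.53881 yrs; D_mod = 3.42825 yrs.
DV01 ≈ 3.42825 × 518.2530 × 0.0001 = 0.177670.

€0.178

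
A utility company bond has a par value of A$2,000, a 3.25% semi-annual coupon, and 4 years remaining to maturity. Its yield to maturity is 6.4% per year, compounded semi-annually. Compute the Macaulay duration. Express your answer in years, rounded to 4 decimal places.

3.7672 years

Periodic yield y = 0.032. Discount each cash flow and weight by its period:
  t   CF        PV=CF/(1+0.032)^t    t·PV
  1        32.50        31.4922        31.4922
  2        32.50        30.5157        61.0315
  3        32.50        29.5695        88.7086
  4        32.50        28.6526       114.6105
  5        32.50        27.7642       138.8209
  6        32.50        26.9033       161.4197
  7        32.50        26.0691       182.4835
  8     2,032.50     1,579.7668    12,638.1342
  Σ                  1,780.7334    13,416.7011
Price P = Σ PV = 1,780.7334.
Macaulay duration = Σ(t·PV) / P = 13,416.7011 / 1,780.7334 = 7.53437 half-year periods.
In years: 7.53437 / 2 = 3.76718 years.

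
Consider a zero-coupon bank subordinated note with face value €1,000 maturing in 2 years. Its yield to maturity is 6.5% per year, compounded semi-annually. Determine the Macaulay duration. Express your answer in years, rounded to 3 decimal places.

A zero-coupon bond has a single cash flow at maturity, so its Macaulay duration equals its maturity: 2 years.
(Equivalently: 4 semi-annual periods ÷ 2 = 2 years.)

2.000 years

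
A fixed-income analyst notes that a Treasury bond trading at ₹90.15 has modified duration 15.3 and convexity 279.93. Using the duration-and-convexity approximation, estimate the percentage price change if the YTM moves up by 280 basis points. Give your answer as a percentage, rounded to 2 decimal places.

-31.87%

Duration effect: -D_mod·Δy = -15.3 × (+0.028) = -0.428400
Convexity effect: ½·C·(Δy)² = 0.5 × 279.93 × (0.028)² = +0.10973256
ΔP/P ≈ -0.428400 + 0.10973256 = -0.31866744
= -31.866744%.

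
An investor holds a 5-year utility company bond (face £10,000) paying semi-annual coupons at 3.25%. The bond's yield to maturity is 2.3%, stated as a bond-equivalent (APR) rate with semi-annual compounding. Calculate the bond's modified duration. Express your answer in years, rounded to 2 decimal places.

Periodic yield y = 0.0115. First find Macaulay duration:
  t   CF        PV=CF/(1+0.0115)^t    t·PV
  1       162.50       160.6525       160.6525
  2       162.50       158.8260       317.6520
  3       162.50       157.0203       471.0608
  4       162.50       155.2351       620.9402
  5       162.50       153.4702       767.3508
  6       162.50       151.7253       910.3519
  7       162.50       150.0003     1,050.0022
  8       162.50       148.2949     1,186.3593
  9       162.50       146.6089     1,319.4802
  10   10,162.50     9,064.4548    90,644.5480
  Σ                 10,446.2882    97,448.3979
P = 10,446.2882; Macaulay duration = 97,448.3979 / 10,446.2882 = 9.32852 half-year periods = 4.66426 years.
Modified duration = D_Mac / (1 + y) = 4.66426 / 1.0115 = 4.61123 years.

4.61 years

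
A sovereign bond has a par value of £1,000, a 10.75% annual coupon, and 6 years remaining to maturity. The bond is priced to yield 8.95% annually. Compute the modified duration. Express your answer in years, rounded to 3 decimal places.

Periodic yield y = 0.0895. First find Macaulay duration:
  t   CF        PV=CF/(1+0.0895)^t    t·PV
  1       107.50        98.6691        98.6691
  2       107.50        90.5637       181.1273
  3       107.50        83.1241       249.3722
  4       107.50        76.2956       305.1824
  5       107.50        70.0281       350.1405
  6     1,107.50       662.1865     3,973.1190
  Σ                  1,080.8670     5,157.6106
P = 1,080.8670; Macaulay duration = 5,157.6106 / 1,080.8670 = 4.77173 years.
Modified duration = D_Mac / (1 + y) = 4.77173 / 1.0895 = 4.37975 years.

4.380 years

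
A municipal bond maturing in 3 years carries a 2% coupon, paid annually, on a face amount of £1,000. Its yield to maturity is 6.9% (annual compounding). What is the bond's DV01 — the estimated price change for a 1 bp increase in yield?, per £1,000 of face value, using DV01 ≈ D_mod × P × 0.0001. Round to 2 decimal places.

£0.24

Periodic yield y = 0.069.
  t   CF        PV=CF/(1+0.069)^t    t·PV
  1        20.00        18.7091        18.7091
  2        20.00        17.5015        35.0029
  3     1,020.00       834.9627     2,504.8880
  Σ                    871.1732     2,558.6000
P = 871.1732; D_Mac = 2.93696 yrs; D_mod = 2.74739 yrs.
DV01 ≈ 2.74739 × 871.1732 × 0.0001 = 0.239345.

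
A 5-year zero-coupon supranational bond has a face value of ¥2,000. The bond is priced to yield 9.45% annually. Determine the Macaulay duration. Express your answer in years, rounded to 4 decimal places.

5.0000 years

A zero-coupon bond has a single cash flow at maturity, so its Macaulay duration equals its maturity: 5 years.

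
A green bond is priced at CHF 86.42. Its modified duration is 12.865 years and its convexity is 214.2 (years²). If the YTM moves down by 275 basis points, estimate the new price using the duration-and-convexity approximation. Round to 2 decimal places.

CHF 123.99

Duration effect: -D_mod·Δy = -12.865 × (-0.0275) = +0.3537875
Convexity effect: ½·C·(Δy)² = 0.5 × 214.2 × (-0.0275)² = +0.080994375
ΔP/P ≈ +0.3537875 + 0.080994375 = +0.434781875
New price ≈ 86.42 × (1 + 0.434781875) = 123.9938496375.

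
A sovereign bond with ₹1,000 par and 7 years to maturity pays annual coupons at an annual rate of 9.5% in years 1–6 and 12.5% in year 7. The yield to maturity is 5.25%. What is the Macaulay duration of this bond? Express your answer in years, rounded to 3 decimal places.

Periodic yield y = 0.0525. Discount each cash flow and weight by its year:
  t   CF        PV=CF/(1+0.0525)^t    t·PV
  1        95.00        90.2613        90.2613
  2        95.00        85.7589       171.5179
  3        95.00        81.4812       244.4435
  4        95.00        77.4168       309.6672
  5        95.00        73.5551       367.7757
  6        95.00        69.8861       419.3168
  7     1,125.00       786.3172     5,504.2206
  Σ                  1,264.6767     7,107.2030
Price P = Σ PV = 1,264.6767.
Macaulay duration = Σ(t·PV) / P = 7,107.2030 / 1,264.6767 = 5.61978 years.

5.620 years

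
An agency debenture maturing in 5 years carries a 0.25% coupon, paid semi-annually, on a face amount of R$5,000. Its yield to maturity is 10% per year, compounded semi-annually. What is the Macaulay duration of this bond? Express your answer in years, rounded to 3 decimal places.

4.962 years

Periodic yield y = 0.05. Discount each cash flow and weight by its period:
  t   CF        PV=CF/(1+0.05)^t    t·PV
  1         6.25         5.9524         5.9524
  2         6.25         5.6689        11.3379
  3         6.25         5.3990        16.1970
  4         6.25         5.1419        20.5676
  5         6.25         4.8970        24.4852
  6         6.25         4.6638        27.9831
  7         6.25         4.4418        31.0923
  8         6.25         4.2302        33.8420
  9         6.25         4.0288        36.2593
  10    5,006.25     3,073.4032    30,734.0323
  Σ                  3,117.8271    30,941.7488
Price P = Σ PV = 3,117.8271.
Macaulay duration = Σ(t·PV) / P = 30,941.7488 / 3,117.8271 = 9.92414 half-year periods.
In years: 9.92414 / 2 = 4.96207 years.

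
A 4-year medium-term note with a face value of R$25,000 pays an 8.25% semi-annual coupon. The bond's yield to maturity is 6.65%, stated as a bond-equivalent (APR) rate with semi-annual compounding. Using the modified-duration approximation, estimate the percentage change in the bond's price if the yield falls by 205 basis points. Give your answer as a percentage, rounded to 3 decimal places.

Periodic yield y = 0.03325. Modified duration first:
  t   CF        PV=CF/(1+0.03325)^t    t·PV
  1     1,031.25       998.0644       998.0644
  2     1,031.25       965.9466     1,931.8933
  3     1,031.25       934.8625     2,804.5874
  4     1,031.25       904.7786     3,619.1143
  5     1,031.25       875.6628     4,378.3139
  6     1,031.25       847.4839     5,084.9037
  7     1,031.25       820.2119     5,741.4833
  8    26,031.25    20,037.8772   160,303.0179
  Σ                 26,384.8879   184,861.3780
P = 26,384.8879; D_Mac = 7.00634 half-year periods = 3.50317 yrs; D_mod = 3.50317/(1+0.03325) = 3.39044 yrs.
ΔP/P ≈ -D_mod · Δy = -3.39044 × (-0.0205) = +0.069504 = +6.9504%.

+6.950%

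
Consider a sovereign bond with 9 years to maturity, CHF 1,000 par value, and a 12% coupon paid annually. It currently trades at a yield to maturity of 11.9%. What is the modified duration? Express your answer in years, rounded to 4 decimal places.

Periodic yield y = 0.119. First find Macaulay duration:
  t   CF        PV=CF/(1+0.119)^t    t·PV
  1       120.00       107.2386       107.2386
  2       120.00        95.8343       191.6686
  3       120.00        85.6428       256.9285
  4       120.00        76.5351       306.1406
  5       120.00        68.3960       341.9801
  6       120.00        61.1224       366.7347
  7       120.00        54.6224       382.3567
  8       120.00        48.8136       390.5085
  9     1,120.00       407.1433     3,664.2893
  Σ                  1,005.3486     6,007.8456
P = 1,005.3486; Macaulay duration = 6,007.8456 / 1,005.3486 = 5.97588 years.
Modified duration = D_Mac / (1 + y) = 5.97588 / 1.119 = 5.34038 years.

5.3404 years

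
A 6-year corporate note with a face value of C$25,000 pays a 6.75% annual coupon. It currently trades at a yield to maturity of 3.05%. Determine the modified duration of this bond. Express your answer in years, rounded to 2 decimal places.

5.06 years

Periodic yield y = 0.0305. First find Macaulay duration:
  t   CF        PV=CF/(1+0.0305)^t    t·PV
  1     1,687.50     1,637.5546     1,637.5546
  2     1,687.50     1,589.0874     3,178.1748
  3     1,687.50     1,542.0547     4,626.1642
  4     1,687.50     1,496.4141     5,985.6565
  5     1,687.50     1,452.1243     7,260.6216
  6    26,687.50    22,285.3734   133,712.2405
  Σ                 30,002.6086   156,400.4123
P = 30,002.6086; Macaulay duration = 156,400.4123 / 30,002.6086 = 5.21289 years.
Modified duration = D_Mac / (1 + y) = 5.21289 / 1.0305 = 5.05861 years.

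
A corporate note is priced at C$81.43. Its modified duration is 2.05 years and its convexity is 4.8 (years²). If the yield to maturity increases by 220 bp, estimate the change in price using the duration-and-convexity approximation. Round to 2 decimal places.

-C$3.58

Duration effect: -D_mod·Δy = -2.05 × (+0.022) = -0.045100
Convexity effect: ½·C·(Δy)² = 0.5 × 4.8 × (0.022)² = +0.0011616
ΔP/P ≈ -0.045100 + 0.0011616 = -0.0439384
ΔP ≈ 81.43 × (-0.0439384) = -3.577903912.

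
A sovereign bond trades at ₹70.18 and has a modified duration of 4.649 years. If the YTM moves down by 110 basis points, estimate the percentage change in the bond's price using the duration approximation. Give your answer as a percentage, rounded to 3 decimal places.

Duration approximation: ΔP/P ≈ -D_mod · Δy = -4.649 × (-0.011) = +0.051139.
As a percentage: +5.1139%.

+5.114%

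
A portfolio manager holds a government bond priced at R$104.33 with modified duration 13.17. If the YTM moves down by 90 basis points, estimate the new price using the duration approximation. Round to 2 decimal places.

R$116.70

Duration approximation: ΔP/P ≈ -D_mod · Δy = -13.17 × (-0.009) = +0.118530.
New price ≈ 104.33 × (1 + 0.118530) = 116.6962349.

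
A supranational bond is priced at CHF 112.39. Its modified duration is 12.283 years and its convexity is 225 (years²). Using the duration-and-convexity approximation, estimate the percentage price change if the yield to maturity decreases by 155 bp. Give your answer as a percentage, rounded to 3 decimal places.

Duration effect: -D_mod·Δy = -12.283 × (-0.0155) = +0.1903865
Convexity effect: ½·C·(Δy)² = 0.5 × 225 × (-0.0155)² = +0.027028125
ΔP/P ≈ +0.1903865 + 0.027028125 = +0.217414625
= +21.7414625%.

+21.741%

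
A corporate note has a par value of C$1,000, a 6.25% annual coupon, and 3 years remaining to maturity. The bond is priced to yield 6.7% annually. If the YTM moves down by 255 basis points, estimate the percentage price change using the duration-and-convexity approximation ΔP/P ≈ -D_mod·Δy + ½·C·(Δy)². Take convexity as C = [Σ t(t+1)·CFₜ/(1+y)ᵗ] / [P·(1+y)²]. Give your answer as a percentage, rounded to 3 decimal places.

With y = 0.067:
  t   CF        PV=CF/(1+0.067)^t    t·PV        t(t+1)·PV
  1        62.50        58.5754        58.5754         117.1509
  2        62.50        54.8973       109.7946         329.3839
  3     1,062.50       874.6528     2,623.9583      10,495.8334
  Σ                    988.1255     2,792.3284      10,942.3682
P = 988.1255; D_Mac = 2.82588 yrs; D_mod = 2.64844 yrs; C = 9.72681.
Duration effect: -2.64844 × (-0.0255) = +0.067535
Convexity effect: 0.5 × 9.72681 × (-0.0255)² = +0.0031624
ΔP/P ≈ +0.067535 + 0.0031624 = +0.070698 = +7.0698%.

+7.070%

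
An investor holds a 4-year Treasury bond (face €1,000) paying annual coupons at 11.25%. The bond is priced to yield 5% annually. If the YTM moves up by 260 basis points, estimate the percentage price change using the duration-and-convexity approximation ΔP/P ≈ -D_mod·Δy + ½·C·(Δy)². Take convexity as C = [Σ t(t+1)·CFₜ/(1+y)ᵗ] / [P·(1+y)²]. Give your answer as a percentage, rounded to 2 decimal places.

-8.13%

With y = 0.05:
  t   CF        PV=CF/(1+0.05)^t    t·PV        t(t+1)·PV
  1       112.50       107.1429       107.1429         214.2857
  2       112.50       102.0408       204.0816         612.2449
  3       112.50        97.1817       291.5452       1,166.1808
  4     1,112.50       915.2565     3,661.0260      18,305.1301
  Σ                  1,221.6219     4,263.7957      20,297.8414
P = 1,221.6219; D_Mac = 3.49027 yrs; D_mod = 3.32407 yrs; C = 15.07074.
Duration effect: -3.32407 × (+0.026) = -0.086426
Convexity effect: 0.5 × 15.07074 × (0.026)² = +0.0050939
ΔP/P ≈ -0.086426 + 0.0050939 = -0.081332 = -8.1332%.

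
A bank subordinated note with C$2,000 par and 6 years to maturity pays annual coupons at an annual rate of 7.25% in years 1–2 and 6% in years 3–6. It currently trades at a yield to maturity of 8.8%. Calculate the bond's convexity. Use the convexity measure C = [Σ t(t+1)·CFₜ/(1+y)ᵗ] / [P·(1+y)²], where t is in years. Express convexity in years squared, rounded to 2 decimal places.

With y = 0.088:
  t   CF        PV=CF/(1+0.088)^t    t·PV        t(t+1)·PV
  1       145.00       133.2721       133.2721         266.5441
  2       145.00       122.4927       244.9854         734.9562
  3       120.00        93.1740       279.5219       1,118.0875
  4       120.00        85.6378       342.5513       1,712.7566
  5       120.00        78.7112       393.5562       2,361.3373
  6     2,120.00     1,278.0931     7,668.5586      53,679.9100
  Σ                  1,791.3809     9,062.4455      59,873.5918
P = 1,791.3809.
Convexity = Σ t(t+1)·PV / [P·(1+y)²] = 59,873.5918 / (1,791.3809 × 1.183744) = 28.23512.

28.24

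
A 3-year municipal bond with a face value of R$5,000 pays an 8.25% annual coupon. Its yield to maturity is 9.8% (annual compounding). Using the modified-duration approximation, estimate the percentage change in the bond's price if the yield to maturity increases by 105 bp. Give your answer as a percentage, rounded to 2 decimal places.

Periodic yield y = 0.098. Modified duration first:
  t   CF        PV=CF/(1+0.098)^t    t·PV
  1       412.50       375.6831       375.6831
  2       412.50       342.1521       684.3043
  3     5,412.50     4,088.7531    12,266.2594
  Σ                  4,806.5883    13,326.2467
P = 4,806.5883; D_Mac = 2.77250 yrs; D_mod = 2.77250/(1+0.098) = 2.52504 yrs.
ΔP/P ≈ -D_mod · Δy = -2.52504 × (+0.0105) = -0.026513 = -2.6513%.

-2.65%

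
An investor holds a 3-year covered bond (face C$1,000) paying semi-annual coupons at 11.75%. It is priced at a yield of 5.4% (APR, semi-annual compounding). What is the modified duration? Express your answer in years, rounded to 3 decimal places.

2.577 years

Periodic yield y = 0.027. First find Macaulay duration:
  t   CF        PV=CF/(1+0.027)^t    t·PV
  1        58.75        57.2055        57.2055
  2        58.75        55.7015       111.4030
  3        58.75        54.2371       162.7113
  4        58.75        52.8112       211.2448
  5        58.75        51.4228       257.1140
  6     1,058.75       902.3411     5,414.0469
  Σ                  1,173.7192     6,213.7255
P = 1,173.7192; Macaulay duration = 6,213.7255 / 1,173.7192 = 5.29405 half-year periods = 2.64702 years.
Modified duration = D_Mac / (1 + y) = 2.64702 / 1.027 = 2.57743 years.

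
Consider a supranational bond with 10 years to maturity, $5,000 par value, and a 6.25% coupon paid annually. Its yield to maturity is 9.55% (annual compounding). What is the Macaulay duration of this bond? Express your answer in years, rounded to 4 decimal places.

Periodic yield y = 0.0955. Discount each cash flow and weight by its year:
  t   CF        PV=CF/(1+0.0955)^t    t·PV
  1       312.50       285.2579       285.2579
  2       312.50       260.3906       520.7811
  3       312.50       237.6911       713.0732
  4       312.50       216.9704       867.8816
  5       312.50       198.0560       990.2802
  6       312.50       180.7906     1,084.7433
  7       312.50       165.0302     1,155.2112
  8       312.50       150.6437     1,205.1496
  9       312.50       137.5114     1,237.6023
  10    5,312.50     2,133.9052    21,339.0521
  Σ                  3,966.2470    29,399.0326
Price P = Σ PV = 3,966.2470.
Macaulay duration = Σ(t·PV) / P = 29,399.0326 / 3,966.2470 = 7.41231 years.

7.4123 years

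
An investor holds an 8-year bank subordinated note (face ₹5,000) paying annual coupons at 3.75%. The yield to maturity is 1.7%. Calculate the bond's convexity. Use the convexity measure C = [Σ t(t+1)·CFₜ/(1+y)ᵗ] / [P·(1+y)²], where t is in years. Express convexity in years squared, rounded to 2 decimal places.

With y = 0.017:
  t   CF        PV=CF/(1+0.017)^t    t·PV        t(t+1)·PV
  1       187.50       184.3658       184.3658         368.7316
  2       187.50       181.2840       362.5679       1,087.7037
  3       187.50       178.2536       534.7609       2,139.0437
  4       187.50       175.2740       701.0959       3,505.4797
  5       187.50       172.3441       861.7207       5,170.3240
  6       187.50       169.4633     1,016.7796       7,117.4569
  7       187.50       166.6305     1,166.4138       9,331.3102
  8     5,187.50     4,533.0498    36,264.3981     326,379.5827
  Σ                  5,760.6651    41,092.1026     355,099.6325
P = 5,760.6651.
Convexity = Σ t(t+1)·PV / [P·(1+y)²] = 355,099.6325 / (5,760.6651 × 1.034289) = 59.59855.

59.60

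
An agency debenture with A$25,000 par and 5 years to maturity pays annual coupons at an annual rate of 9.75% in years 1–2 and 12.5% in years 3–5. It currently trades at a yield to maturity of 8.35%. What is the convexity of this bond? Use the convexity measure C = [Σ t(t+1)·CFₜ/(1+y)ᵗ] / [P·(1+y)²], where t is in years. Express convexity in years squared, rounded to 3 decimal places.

20.064

With y = 0.0835:
  t   CF        PV=CF/(1+0.0835)^t    t·PV        t(t+1)·PV
  1     2,437.50     2,249.6539     2,249.6539       4,499.3078
  2     2,437.50     2,076.2842     4,152.5683      12,457.7050
  3     3,125.00     2,456.7631     7,370.2892      29,481.1568
  4     3,125.00     2,267.4325     9,069.7298      45,348.6491
  5    28,125.00    18,834.2336    94,171.1680     565,027.0082
  Σ                 27,884.3672   117,013.4093     656,813.8270
P = 27,884.3672.
Convexity = Σ t(t+1)·PV / [P·(1+y)²] = 656,813.8270 / (27,884.3672 × 1.173972) = 20.06428.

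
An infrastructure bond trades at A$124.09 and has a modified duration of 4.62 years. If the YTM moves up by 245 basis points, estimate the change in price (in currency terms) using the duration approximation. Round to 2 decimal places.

Duration approximation: ΔP/P ≈ -D_mod · Δy = -4.62 × (+0.0245) = -0.113190.
ΔP ≈ 124.09 × (-0.113190) = -14.0457471.

-A$14.05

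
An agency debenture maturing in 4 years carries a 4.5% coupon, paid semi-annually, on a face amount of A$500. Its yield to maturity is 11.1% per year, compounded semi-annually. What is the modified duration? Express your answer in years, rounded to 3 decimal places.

Periodic yield y = 0.0555. First find Macaulay duration:
  t   CF        PV=CF/(1+0.0555)^t    t·PV
  1        11.25        10.6585        10.6585
  2        11.25        10.0980        20.1960
  3        11.25         9.5670        28.7011
  4        11.25         9.0640        36.2560
  5        11.25         8.5874        42.9370
  6        11.25         8.1359        48.8151
  7        11.25         7.7081        53.9564
  8       511.25       331.8696     2,654.9565
  Σ                    395.6884     2,896.4766
P = 395.6884; Macaulay duration = 2,896.4766 / 395.6884 = 7.32010 half-year periods = 3.66005 years.
Modified duration = D_Mac / (1 + y) = 3.66005 / 1.0555 = 3.46760 years.

3.468 years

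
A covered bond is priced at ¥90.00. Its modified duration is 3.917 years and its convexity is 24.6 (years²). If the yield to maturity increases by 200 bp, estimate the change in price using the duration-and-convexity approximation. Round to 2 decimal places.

-¥6.61

Duration effect: -D_mod·Δy = -3.917 × (+0.02) = -0.078340
Convexity effect: ½·C·(Δy)² = 0.5 × 24.6 × (0.02)² = +0.0049200
ΔP/P ≈ -0.078340 + 0.0049200 = -0.073420
ΔP ≈ 90.00 × (-0.073420) = -6.60780.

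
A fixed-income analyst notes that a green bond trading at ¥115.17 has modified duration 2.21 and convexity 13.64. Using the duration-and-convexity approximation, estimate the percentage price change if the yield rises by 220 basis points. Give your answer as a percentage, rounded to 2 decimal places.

-4.53%

Duration effect: -D_mod·Δy = -2.21 × (+0.022) = -0.048620
Convexity effect: ½·C·(Δy)² = 0.5 × 13.64 × (0.022)² = +0.00330088
ΔP/P ≈ -0.048620 + 0.00330088 = -0.04531912
= -4.531912%.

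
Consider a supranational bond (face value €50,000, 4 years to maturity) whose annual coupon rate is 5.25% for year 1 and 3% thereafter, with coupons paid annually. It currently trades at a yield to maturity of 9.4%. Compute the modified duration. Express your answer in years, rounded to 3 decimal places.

3.413 years

Periodic yield y = 0.094. First find Macaulay duration:
  t   CF        PV=CF/(1+0.094)^t    t·PV
  1     2,625.00     2,399.4516     2,399.4516
  2     1,500.00     1,253.3045     2,506.6091
  3     1,500.00     1,145.6166     3,436.8498
  4    51,500.00    35,953.2323   143,812.9293
  Σ                 40,751.6050   152,155.8397
P = 40,751.6050; Macaulay duration = 152,155.8397 / 40,751.6050 = 3.73374 years.
Modified duration = D_Mac / (1 + y) = 3.73374 / 1.094 = 3.41292 years.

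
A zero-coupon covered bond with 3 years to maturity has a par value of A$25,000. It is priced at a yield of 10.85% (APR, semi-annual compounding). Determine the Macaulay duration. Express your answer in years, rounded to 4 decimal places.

3.0000 years

A zero-coupon bond has a single cash flow at maturity, so its Macaulay duration equals its maturity: 3 years.
(Equivalently: 6 semi-annual periods ÷ 2 = 3 years.)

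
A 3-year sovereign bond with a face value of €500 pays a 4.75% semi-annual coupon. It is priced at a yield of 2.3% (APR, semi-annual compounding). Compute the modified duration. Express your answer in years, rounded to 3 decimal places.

Periodic yield y = 0.0115. First find Macaulay duration:
  t   CF        PV=CF/(1+0.0115)^t    t·PV
  1       11.875        11.7400        11.7400
  2       11.875        11.6065        23.2130
  3       11.875        11.4746        34.4237
  4       11.875        11.3441        45.3764
  5       11.875        11.2151        56.0756
  6      511.875       477.9347     2,867.6084
  Σ                    535.3150     3,038.4371
P = 535.3150; Macaulay duration = 3,038.4371 / 535.3150 = 5.67598 half-year periods = 2.83799 years.
Modified duration = D_Mac / (1 + y) = 2.83799 / 1.0115 = 2.80572 years.

2.806 years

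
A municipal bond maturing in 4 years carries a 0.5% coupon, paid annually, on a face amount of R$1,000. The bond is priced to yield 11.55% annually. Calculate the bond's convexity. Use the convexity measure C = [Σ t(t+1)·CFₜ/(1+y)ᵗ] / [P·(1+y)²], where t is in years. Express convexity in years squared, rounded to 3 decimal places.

With y = 0.1155:
  t   CF        PV=CF/(1+0.1155)^t    t·PV        t(t+1)·PV
  1         5.00         4.4823         4.4823           8.9646
  2         5.00         4.0182         8.0364          24.1092
  3         5.00         3.6021        10.8064          43.2257
  4     1,005.00       649.0644     2,596.2574      12,981.2872
  Σ                    661.1670     2,619.5826      13,057.5867
P = 661.1670.
Convexity = Σ t(t+1)·PV / [P·(1+y)²] = 13,057.5867 / (661.1670 × 1.244340) = 15.87130.

15.871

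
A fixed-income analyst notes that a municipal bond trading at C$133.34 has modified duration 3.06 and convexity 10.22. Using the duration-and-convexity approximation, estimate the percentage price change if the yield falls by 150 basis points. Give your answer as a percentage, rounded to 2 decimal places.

Duration effect: -D_mod·Δy = -3.06 × (-0.015) = +0.045900
Convexity effect: ½·C·(Δy)² = 0.5 × 10.22 × (-0.015)² = +0.00114975
ΔP/P ≈ +0.045900 + 0.00114975 = +0.04704975
= +4.704975%.

+4.70%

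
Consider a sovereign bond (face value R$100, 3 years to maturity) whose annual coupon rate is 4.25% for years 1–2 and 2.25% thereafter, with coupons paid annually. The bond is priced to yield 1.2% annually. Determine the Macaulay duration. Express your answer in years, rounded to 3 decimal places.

Periodic yield y = 0.012. Discount each cash flow and weight by its year:
  t   CF        PV=CF/(1+0.012)^t    t·PV
  1         4.25         4.1996         4.1996
  2         4.25         4.1498         8.2996
  3       102.25        98.6556       295.9668
  Σ                    107.0050       308.4660
Price P = Σ PV = 107.0050.
Macaulay duration = Σ(t·PV) / P = 308.4660 / 107.0050 = 2.88272 years.

2.883 years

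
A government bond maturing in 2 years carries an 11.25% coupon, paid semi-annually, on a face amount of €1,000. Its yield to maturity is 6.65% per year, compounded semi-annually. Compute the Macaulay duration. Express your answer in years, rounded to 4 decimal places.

Periodic yield y = 0.03325. Discount each cash flow and weight by its period:
  t   CF        PV=CF/(1+0.03325)^t    t·PV
  1        56.25        54.4399        54.4399
  2        56.25        52.6880       105.3760
  3        56.25        50.9925       152.9775
  4     1,056.25       926.7126     3,706.8504
  Σ                  1,084.8330     4,019.6437
Price P = Σ PV = 1,084.8330.
Macaulay duration = Σ(t·PV) / P = 4,019.6437 / 1,084.8330 = 3.70531 half-year periods.
In years: 3.70531 / 2 = 1.85266 years.

1.8527 years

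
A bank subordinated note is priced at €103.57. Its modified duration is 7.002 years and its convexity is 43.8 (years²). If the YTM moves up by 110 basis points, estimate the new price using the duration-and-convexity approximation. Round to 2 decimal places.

Duration effect: -D_mod·Δy = -7.002 × (+0.011) = -0.077022
Convexity effect: ½·C·(Δy)² = 0.5 × 43.8 × (0.011)² = +0.0026499
ΔP/P ≈ -0.077022 + 0.0026499 = -0.0743721
New price ≈ 103.57 × (1 - 0.0743721) = 95.867281603.

€95.87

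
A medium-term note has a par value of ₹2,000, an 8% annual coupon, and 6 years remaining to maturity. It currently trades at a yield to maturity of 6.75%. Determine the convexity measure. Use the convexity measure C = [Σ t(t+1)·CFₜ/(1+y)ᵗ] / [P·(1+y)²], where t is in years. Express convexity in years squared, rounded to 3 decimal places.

With y = 0.0675:
  t   CF        PV=CF/(1+0.0675)^t    t·PV        t(t+1)·PV
  1       160.00       149.8829       149.8829         299.7658
  2       160.00       140.4055       280.8111         842.4332
  3       160.00       131.5274       394.5823       1,578.3292
  4       160.00       123.2107       492.8428       2,464.2141
  5       160.00       115.4199       577.0993       3,462.5960
  6     2,160.00     1,459.6423     8,757.8540      61,304.9778
  Σ                  2,120.0888    10,653.0724      69,952.3160
P = 2,120.0888.
Convexity = Σ t(t+1)·PV / [P·(1+y)²] = 69,952.3160 / (2,120.0888 × 1.139556) = 28.95425.

28.954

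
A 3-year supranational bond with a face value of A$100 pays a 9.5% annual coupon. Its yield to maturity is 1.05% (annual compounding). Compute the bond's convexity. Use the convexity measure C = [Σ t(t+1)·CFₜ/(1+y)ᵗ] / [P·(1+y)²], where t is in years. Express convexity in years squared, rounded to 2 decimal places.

With y = 0.0105:
  t   CF        PV=CF/(1+0.0105)^t    t·PV        t(t+1)·PV
  1         9.50         9.4013         9.4013          18.8026
  2         9.50         9.3036        18.6072          55.8216
  3       109.50       106.1219       318.3658       1,273.4632
  Σ                    124.8268       346.3743       1,348.0874
P = 124.8268.
Convexity = Σ t(t+1)·PV / [P·(1+y)²] = 1,348.0874 / (124.8268 × 1.021110) = 10.57639.

10.58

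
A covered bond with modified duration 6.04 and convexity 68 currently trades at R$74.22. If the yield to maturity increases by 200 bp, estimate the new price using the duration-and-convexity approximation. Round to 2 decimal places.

R$66.26

Duration effect: -D_mod·Δy = -6.04 × (+0.02) = -0.120800
Convexity effect: ½·C·(Δy)² = 0.5 × 68 × (0.02)² = +0.0136000
ΔP/P ≈ -0.120800 + 0.0136000 = -0.107200
New price ≈ 74.22 × (1 - 0.107200) = 66.263616.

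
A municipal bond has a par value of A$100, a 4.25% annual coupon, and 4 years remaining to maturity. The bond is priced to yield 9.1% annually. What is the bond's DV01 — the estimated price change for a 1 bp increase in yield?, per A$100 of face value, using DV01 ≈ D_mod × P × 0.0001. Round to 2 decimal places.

Periodic yield y = 0.091.
  t   CF        PV=CF/(1+0.091)^t    t·PV
  1         4.25         3.8955         3.8955
  2         4.25         3.5706         7.1412
  3         4.25         3.2728         9.8183
  4       104.25        73.5829       294.3317
  Σ                     84.3218       315.1867
P = 84.3218; D_Mac = 3.73790 yrs; D_mod = 3.42613 yrs.
DV01 ≈ 3.42613 × 84.3218 × 0.0001 = 0.028890.

A$0.03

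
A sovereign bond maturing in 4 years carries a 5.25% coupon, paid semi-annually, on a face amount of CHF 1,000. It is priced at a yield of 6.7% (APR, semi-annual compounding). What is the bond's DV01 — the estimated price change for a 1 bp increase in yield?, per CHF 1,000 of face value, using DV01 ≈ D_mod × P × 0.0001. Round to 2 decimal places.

Periodic yield y = 0.0335.
  t   CF        PV=CF/(1+0.0335)^t    t·PV
  1        26.25        25.3991        25.3991
  2        26.25        24.5758        49.1517
  3        26.25        23.7792        71.3377
  4        26.25        23.0085        92.0338
  5        26.25        22.2627       111.3133
  6        26.25        21.5410       129.2462
  7        26.25        20.8428       145.8996
  8     1,026.25       788.4412     6,307.5298
  Σ                    949.8503     6,931.9111
P = 949.8503; D_Mac = 7.29790 half-year periods = 3.64895 yrs; D_mod = 3.53067 yrs.
DV01 ≈ 3.53067 × 949.8503 × 0.0001 = 0.335361.

CHF 0.34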